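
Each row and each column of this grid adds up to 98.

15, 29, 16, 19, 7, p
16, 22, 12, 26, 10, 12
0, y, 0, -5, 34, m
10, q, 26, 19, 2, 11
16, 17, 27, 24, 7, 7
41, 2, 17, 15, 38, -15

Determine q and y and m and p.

Row 4: 10 + 26 + 19 + 2 + 11 = 68, so its missing entry is 98 − 68 = 30.
Column 2: 29 + 22 + 30 + 17 + 2 = 100, so its missing entry is 98 − 100 = -2.
Row 3: 0 − 2 + 0 − 5 + 34 = 27, so its missing entry is 98 − 27 = 71.
Row 1: 15 + 29 + 16 + 19 + 7 = 86, so its missing entry is 98 − 86 = 12.

q = 30, y = -2, m = 71, p = 12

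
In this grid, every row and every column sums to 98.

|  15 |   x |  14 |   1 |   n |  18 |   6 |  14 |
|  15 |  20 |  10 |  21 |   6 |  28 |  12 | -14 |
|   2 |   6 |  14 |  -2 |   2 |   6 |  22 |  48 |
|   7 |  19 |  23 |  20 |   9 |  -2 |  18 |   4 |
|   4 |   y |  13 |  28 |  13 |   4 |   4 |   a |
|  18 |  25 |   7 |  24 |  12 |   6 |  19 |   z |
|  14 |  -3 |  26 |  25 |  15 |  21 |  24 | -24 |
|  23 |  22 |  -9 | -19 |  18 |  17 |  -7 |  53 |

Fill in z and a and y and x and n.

z = -13, a = 30, y = 2, x = 7, n = 23

The known cells in column 5 total 75, leaving 98 − 75 = 23 for the blank.
The known cells in row 1 total 91, leaving 98 − 91 = 7 for the blank.
The known cells in row 6 total 111, leaving 98 − 111 = -13 for the blank.
The known cells in column 2 total 96, leaving 98 − 96 = 2 for the blank.
The known cells in row 5 total 68, leaving 98 − 68 = 30 for the blank.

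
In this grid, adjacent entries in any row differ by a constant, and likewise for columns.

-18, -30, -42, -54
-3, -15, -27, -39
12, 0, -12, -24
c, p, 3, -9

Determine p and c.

Along each row the entries change by -12 per step; down each column they change by 15.
Row 4: from 3 at column 3, stepping by -12 to column 2 gives 15.
Row 4: from 3 at column 3, stepping by -12 to column 1 gives 27.

p = 15, c = 27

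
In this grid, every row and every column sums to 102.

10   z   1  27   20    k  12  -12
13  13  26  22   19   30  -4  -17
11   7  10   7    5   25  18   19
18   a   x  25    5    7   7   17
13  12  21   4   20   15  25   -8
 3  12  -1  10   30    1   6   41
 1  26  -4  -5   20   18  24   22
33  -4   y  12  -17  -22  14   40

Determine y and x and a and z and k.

y = 46, x = 3, a = 20, z = 16, k = 28

Column 6 has 30 + 25 + 7 + 15 + 1 + 18 − 22 = 74; the blank must be 102 − 74 = 28.
Row 1 has 10 + 1 + 27 + 20 + 28 + 12 − 12 = 86; the blank must be 102 − 86 = 16.
Column 2 has 16 + 13 + 7 + 12 + 12 + 26 − 4 = 82; the blank must be 102 − 82 = 20.
Row 8 has 33 − 4 + 12 − 17 − 22 + 14 + 40 = 56; the blank must be 102 − 56 = 46.
Row 4 has 18 + 20 + 25 + 5 + 7 + 7 + 17 = 99; the blank must be 102 − 99 = 3.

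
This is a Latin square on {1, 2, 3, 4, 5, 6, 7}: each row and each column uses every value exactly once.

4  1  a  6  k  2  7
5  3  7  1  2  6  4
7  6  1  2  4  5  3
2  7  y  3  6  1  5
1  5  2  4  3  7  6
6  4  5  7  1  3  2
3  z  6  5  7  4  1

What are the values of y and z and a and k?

For row 7, column 2: row 7 already has {1, 3, 4, 5, 6, 7}; that leaves 2.
Cell (4,3): row 4 already has {1, 2, 3, 5, 6, 7} → 4.
At (row 1, col 5): column 5 already has {1, 2, 3, 4, 6, 7}, so the value is 5.
Cell (1,3): row 1 already has {1, 2, 4, 5, 6, 7} → 3.

y = 4, z = 2, a = 3, k = 5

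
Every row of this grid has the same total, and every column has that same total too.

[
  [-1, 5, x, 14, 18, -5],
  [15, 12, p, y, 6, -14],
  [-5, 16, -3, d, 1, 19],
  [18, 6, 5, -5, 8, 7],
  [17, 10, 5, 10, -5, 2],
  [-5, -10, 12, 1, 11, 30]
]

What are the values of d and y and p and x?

Rows 4 and 5 both sum to 39, so that's the common total.
The known cells in row 3 total 28, leaving 39 − 28 = 11 for the blank.
The known cells in row 1 total 31, leaving 39 − 31 = 8 for the blank.
The known cells in column 3 total 27, leaving 39 − 27 = 12 for the blank.
The known cells in row 2 total 31, leaving 39 − 31 = 8 for the blank.

d = 11, y = 8, p = 12, x = 8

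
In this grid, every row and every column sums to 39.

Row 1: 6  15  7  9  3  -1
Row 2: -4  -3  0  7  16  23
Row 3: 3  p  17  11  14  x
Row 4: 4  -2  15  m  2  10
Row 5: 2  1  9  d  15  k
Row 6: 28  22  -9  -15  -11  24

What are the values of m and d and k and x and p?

m = 10, d = 17, k = -5, x = -12, p = 6

The known cells in column 2 total 33, leaving 39 − 33 = 6 for the blank.
The known cells in row 4 total 29, leaving 39 − 29 = 10 for the blank.
The known cells in column 4 total 22, leaving 39 − 22 = 17 for the blank.
The known cells in row 5 total 44, leaving 39 − 44 = -5 for the blank.
The known cells in row 3 total 51, leaving 39 − 51 = -12 for the blank.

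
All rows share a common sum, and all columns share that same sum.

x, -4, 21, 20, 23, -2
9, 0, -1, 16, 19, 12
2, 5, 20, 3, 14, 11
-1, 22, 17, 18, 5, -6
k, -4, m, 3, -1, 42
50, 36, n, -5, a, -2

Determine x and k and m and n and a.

Rows 2 and 3 both sum to 55, so that's the common total.
Row 1 has -4 + 21 + 20 + 23 − 2 = 58; the blank must be 55 − 58 = -3.
Column 1 has -3 + 9 + 2 − 1 + 50 = 57; the blank must be 55 − 57 = -2.
Column 5 has 23 + 19 + 14 + 5 − 1 = 60; the blank must be 55 − 60 = -5.
Row 5 has -2 − 4 + 3 − 1 + 42 = 38; the blank must be 55 − 38 = 17.
Row 6 has 50 + 36 − 5 − 5 − 2 = 74; the blank must be 55 − 74 = -19.

x = -3, k = -2, m = 17, n = -19, a = -5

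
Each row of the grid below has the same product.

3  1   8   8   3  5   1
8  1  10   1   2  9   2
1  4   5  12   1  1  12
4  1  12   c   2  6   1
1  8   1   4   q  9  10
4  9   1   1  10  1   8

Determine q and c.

Rows 1 and 6 each multiply to 2880, so every row has product 2880.
Row 5: 1×8×1×4×9×10 = 2880, so the missing entry is 2880 ÷ 2880 = 1.
Row 4: 4×1×12×2×6×1 = 576, so the missing entry is 2880 ÷ 576 = 5.

q = 1, c = 5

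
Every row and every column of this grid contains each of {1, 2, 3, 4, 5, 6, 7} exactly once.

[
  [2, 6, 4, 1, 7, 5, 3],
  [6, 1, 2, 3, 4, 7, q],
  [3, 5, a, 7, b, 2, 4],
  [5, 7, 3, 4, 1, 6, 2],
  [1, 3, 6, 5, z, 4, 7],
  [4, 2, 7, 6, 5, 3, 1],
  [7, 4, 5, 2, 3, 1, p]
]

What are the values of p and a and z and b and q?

At (row 5, col 5): row 5 already has {1, 3, 4, 5, 6, 7}, so the value is 2.
Cell (3,5): column 5 already has {1, 2, 3, 4, 5, 7} → 6.
At (row 3, col 3): row 3 already has {2, 3, 4, 5, 6, 7}, so the value is 1.
At (row 7, col 7): row 7 already has {1, 2, 3, 4, 5, 7}, so the value is 6.
For row 2, column 7: row 2 already has {1, 2, 3, 4, 6, 7}; that leaves 5.

p = 6, a = 1, z = 2, b = 6, q = 5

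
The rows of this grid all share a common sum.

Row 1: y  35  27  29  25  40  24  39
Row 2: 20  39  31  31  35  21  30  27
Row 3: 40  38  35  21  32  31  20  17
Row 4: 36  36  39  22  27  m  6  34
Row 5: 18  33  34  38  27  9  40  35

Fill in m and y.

The complete rows each total 234.
Row 4 is missing 234 − 200 = 34 (since 36 + 36 + 39 + 22 + 27 + 6 + 34 = 200).
Row 1 is missing 234 − 219 = 15 (since 35 + 27 + 29 + 25 + 40 + 24 + 39 = 219).

m = 34, y = 15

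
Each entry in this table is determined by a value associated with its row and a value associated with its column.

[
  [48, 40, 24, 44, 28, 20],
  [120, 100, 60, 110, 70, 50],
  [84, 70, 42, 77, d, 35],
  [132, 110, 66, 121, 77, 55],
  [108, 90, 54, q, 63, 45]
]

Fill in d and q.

d = 49, q = 99

Each row is a constant multiple of every other row — this is a multiplication table with the headers hidden.
Row 3 is 84/48 = 7/4 times row 1, so its entry in column 5 is 28 × 7/4 = 49.
Row 5 is 108/48 = 9/4 times row 1, so its entry in column 4 is 44 × 9/4 = 99.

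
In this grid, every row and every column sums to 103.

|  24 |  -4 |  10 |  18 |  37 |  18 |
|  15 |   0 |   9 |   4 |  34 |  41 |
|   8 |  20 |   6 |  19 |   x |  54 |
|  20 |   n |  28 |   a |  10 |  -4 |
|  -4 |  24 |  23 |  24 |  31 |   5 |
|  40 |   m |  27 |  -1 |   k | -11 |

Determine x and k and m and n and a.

x = -4, k = -5, m = 53, n = 10, a = 39

Row 3: 8 + 20 + 6 + 19 + 54 = 107, so its missing entry is 103 − 107 = -4.
Column 5: 37 + 34 − 4 + 10 + 31 = 108, so its missing entry is 103 − 108 = -5.
Row 6: 40 + 27 − 1 − 5 − 11 = 50, so its missing entry is 103 − 50 = 53.
Column 2: -4 + 0 + 20 + 24 + 53 = 93, so its missing entry is 103 − 93 = 10.
Row 4: 20 + 10 + 28 + 10 − 4 = 64, so its missing entry is 103 − 64 = 39.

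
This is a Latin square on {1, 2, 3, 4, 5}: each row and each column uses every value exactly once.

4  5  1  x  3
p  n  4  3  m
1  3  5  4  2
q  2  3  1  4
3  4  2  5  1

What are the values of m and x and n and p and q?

m = 5, x = 2, n = 1, p = 2, q = 5

At (row 2, col 2): column 2 already has {2, 3, 4, 5}, so the value is 1.
For row 1, column 4: row 1 already has {1, 3, 4, 5}; that leaves 2.
For row 2, column 5: column 5 already has {1, 2, 3, 4}; that leaves 5.
At (row 4, col 1): row 4 already has {1, 2, 3, 4}, so the value is 5.
At (row 2, col 1): row 2 already has {1, 3, 4, 5}, so the value is 2.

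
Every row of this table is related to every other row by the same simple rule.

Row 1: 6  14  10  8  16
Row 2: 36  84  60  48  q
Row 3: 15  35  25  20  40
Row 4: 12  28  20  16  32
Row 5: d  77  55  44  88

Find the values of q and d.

q = 96, d = 33

Each row is a constant multiple of every other row — this is a multiplication table with the headers hidden.
Row 2 is 60/10 = 6/1 times row 1, so its entry in column 5 is 16 × 6/1 = 96.
Row 5 is 55/10 = 11/2 times row 1, so its entry in column 1 is 6 × 11/2 = 33.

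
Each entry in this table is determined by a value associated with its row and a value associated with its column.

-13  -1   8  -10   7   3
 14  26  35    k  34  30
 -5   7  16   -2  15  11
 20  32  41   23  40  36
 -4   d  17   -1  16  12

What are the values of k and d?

The difference between any two rows is the same in every column — this is an addition table with the headers hidden.
Row 2 minus row 1 is 35 − 8 = 27, so its entry in column 4 is -10 + 27 = 17.
Row 5 minus row 1 is 17 − 8 = 9, so its entry in column 2 is -1 + 9 = 8.

k = 17, d = 8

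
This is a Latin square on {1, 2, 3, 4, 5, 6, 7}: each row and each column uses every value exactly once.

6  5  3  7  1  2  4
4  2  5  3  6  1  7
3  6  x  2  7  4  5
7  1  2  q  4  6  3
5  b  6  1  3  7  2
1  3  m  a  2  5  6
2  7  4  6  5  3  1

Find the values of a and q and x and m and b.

Cell (4,4): row 4 already has {1, 2, 3, 4, 6, 7} → 5.
For row 3, column 3: row 3 already has {2, 3, 4, 5, 6, 7}; that leaves 1.
At (row 6, col 4): column 4 already has {1, 2, 3, 5, 6, 7}, so the value is 4.
For row 5, column 2: row 5 already has {1, 2, 3, 5, 6, 7}; that leaves 4.
Cell (6,3): row 6 already has {1, 2, 3, 4, 5, 6} → 7.

a = 4, q = 5, x = 1, m = 7, b = 4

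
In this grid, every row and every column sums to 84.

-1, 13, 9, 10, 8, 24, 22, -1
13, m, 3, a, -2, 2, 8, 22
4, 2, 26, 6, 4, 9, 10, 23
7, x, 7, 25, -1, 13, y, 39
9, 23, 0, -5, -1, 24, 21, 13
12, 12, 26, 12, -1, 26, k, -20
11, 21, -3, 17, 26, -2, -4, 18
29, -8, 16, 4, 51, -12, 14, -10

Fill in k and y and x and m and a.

Row 6 has 12 + 12 + 26 + 12 − 1 + 26 − 20 = 67; the blank must be 84 − 67 = 17.
Column 7 has 22 + 8 + 10 + 21 + 17 − 4 + 14 = 88; the blank must be 84 − 88 = -4.
Row 4 has 7 + 7 + 25 − 1 + 13 − 4 + 39 = 86; the blank must be 84 − 86 = -2.
Column 2 has 13 + 2 − 2 + 23 + 12 + 21 − 8 = 61; the blank must be 84 − 61 = 23.
Row 2 has 13 + 23 + 3 − 2 + 2 + 8 + 22 = 69; the blank must be 84 − 69 = 15.

k = 17, y = -4, x = -2, m = 23, a = 15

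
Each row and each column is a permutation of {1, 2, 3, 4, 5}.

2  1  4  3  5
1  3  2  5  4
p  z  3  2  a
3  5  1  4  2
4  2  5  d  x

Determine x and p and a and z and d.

Cell (3,2): column 2 already has {1, 2, 3, 5} → 4.
Cell (5,4): column 4 already has {2, 3, 4, 5} → 1.
Cell (5,5): row 5 already has {1, 2, 4, 5} → 3.
Cell (3,5): column 5 already has {2, 3, 4, 5} → 1.
At (row 3, col 1): row 3 already has {1, 2, 3, 4}, so the value is 5.

x = 3, p = 5, a = 1, z = 4, d = 1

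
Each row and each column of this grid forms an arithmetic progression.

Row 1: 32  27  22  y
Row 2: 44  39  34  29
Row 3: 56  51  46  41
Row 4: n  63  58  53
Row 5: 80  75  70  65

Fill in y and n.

y = 17, n = 68

Along each row the entries change by -5 per step; down each column they change by 12.
Row 1: from 32 at column 1, stepping by -5 to column 4 gives 17.
Row 4: from 63 at column 2, stepping by -5 to column 1 gives 68.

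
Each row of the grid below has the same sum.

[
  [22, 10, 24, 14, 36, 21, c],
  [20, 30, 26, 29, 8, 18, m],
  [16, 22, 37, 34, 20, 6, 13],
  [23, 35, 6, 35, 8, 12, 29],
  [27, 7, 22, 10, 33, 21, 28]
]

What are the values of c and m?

Rows 4 and 5 both add up to 148, so every row sums to 148.
Row 1: 22 + 10 + 24 + 14 + 36 + 21 = 127, so the missing entry is 148 − 127 = 21.
Row 2: 20 + 30 + 26 + 29 + 8 + 18 = 131, so the missing entry is 148 − 131 = 17.

c = 21, m = 17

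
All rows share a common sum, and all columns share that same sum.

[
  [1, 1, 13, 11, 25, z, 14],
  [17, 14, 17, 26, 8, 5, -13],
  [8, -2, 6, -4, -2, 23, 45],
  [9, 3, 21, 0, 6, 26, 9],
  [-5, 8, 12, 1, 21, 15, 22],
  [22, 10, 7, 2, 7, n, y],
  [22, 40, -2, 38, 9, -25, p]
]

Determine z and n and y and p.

z = 9, n = 21, y = 5, p = -8

Rows 2 and 3 both sum to 74, so that's the common total.
The known cells in row 7 total 82, leaving 74 − 82 = -8 for the blank.
The known cells in column 7 total 69, leaving 74 − 69 = 5 for the blank.
The known cells in row 6 total 53, leaving 74 − 53 = 21 for the blank.
The known cells in row 1 total 65, leaving 74 − 65 = 9 for the blank.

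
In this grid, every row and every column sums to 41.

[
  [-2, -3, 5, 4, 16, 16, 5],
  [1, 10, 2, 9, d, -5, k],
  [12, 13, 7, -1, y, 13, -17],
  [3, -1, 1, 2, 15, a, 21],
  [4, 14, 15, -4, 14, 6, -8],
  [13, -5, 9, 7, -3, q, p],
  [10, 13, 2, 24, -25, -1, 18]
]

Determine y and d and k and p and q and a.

Row 3 has 12 + 13 + 7 − 1 + 13 − 17 = 27; the blank must be 41 − 27 = 14.
Column 5 has 16 + 14 + 15 + 14 − 3 − 25 = 31; the blank must be 41 − 31 = 10.
Row 2 has 1 + 10 + 2 + 9 + 10 − 5 = 27; the blank must be 41 − 27 = 14.
Column 7 has 5 + 14 − 17 + 21 − 8 + 18 = 33; the blank must be 41 − 33 = 8.
Row 6 has 13 − 5 + 9 + 7 − 3 + 8 = 29; the blank must be 41 − 29 = 12.
Row 4 has 3 − 1 + 1 + 2 + 15 + 21 = 41; the blank must be 41 − 41 = 0.

y = 14, d = 10, k = 14, p = 8, q = 12, a = 0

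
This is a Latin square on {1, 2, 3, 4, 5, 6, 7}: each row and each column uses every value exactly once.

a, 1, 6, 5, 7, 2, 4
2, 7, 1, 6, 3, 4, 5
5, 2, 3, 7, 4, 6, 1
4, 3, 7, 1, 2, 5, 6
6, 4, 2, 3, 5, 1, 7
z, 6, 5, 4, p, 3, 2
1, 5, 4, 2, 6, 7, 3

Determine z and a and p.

At (row 6, col 5): column 5 already has {2, 3, 4, 5, 6, 7}, so the value is 1.
For row 6, column 1: row 6 already has {1, 2, 3, 4, 5, 6}; that leaves 7.
For row 1, column 1: row 1 already has {1, 2, 4, 5, 6, 7}; that leaves 3.

z = 7, a = 3, p = 1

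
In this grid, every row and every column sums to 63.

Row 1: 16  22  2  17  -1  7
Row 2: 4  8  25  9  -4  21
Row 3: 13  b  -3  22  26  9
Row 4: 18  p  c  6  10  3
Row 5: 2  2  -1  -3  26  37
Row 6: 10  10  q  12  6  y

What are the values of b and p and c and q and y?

b = -4, p = 25, c = 1, q = 39, y = -14

Column 6 has 7 + 21 + 9 + 3 + 37 = 77; the blank must be 63 − 77 = -14.
Row 3 has 13 − 3 + 22 + 26 + 9 = 67; the blank must be 63 − 67 = -4.
Column 2 has 22 + 8 − 4 + 2 + 10 = 38; the blank must be 63 − 38 = 25.
Row 4 has 18 + 25 + 6 + 10 + 3 = 62; the blank must be 63 − 62 = 1.
Row 6 has 10 + 10 + 12 + 6 − 14 = 24; the blank must be 63 − 24 = 39.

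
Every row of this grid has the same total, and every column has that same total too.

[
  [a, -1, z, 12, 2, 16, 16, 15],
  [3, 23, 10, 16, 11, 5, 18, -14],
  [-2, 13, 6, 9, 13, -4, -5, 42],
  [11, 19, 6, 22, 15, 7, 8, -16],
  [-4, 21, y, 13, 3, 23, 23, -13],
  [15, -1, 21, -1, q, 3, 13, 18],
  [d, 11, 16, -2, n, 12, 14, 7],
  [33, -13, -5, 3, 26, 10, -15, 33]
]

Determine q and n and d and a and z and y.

Rows 2 and 3 both sum to 72, so that's the common total.
Row 6 has 15 − 1 + 21 − 1 + 3 + 13 + 18 = 68; the blank must be 72 − 68 = 4.
Column 5 has 2 + 11 + 13 + 15 + 3 + 4 + 26 = 74; the blank must be 72 − 74 = -2.
Row 5 has -4 + 21 + 13 + 3 + 23 + 23 − 13 = 66; the blank must be 72 − 66 = 6.
Column 3 has 10 + 6 + 6 + 6 + 21 + 16 − 5 = 60; the blank must be 72 − 60 = 12.
Row 1 has -1 + 12 + 12 + 2 + 16 + 16 + 15 = 72; the blank must be 72 − 72 = 0.
Row 7 has 11 + 16 − 2 − 2 + 12 + 14 + 7 = 56; the blank must be 72 − 56 = 16.

q = 4, n = -2, d = 16, a = 0, z = 12, y = 6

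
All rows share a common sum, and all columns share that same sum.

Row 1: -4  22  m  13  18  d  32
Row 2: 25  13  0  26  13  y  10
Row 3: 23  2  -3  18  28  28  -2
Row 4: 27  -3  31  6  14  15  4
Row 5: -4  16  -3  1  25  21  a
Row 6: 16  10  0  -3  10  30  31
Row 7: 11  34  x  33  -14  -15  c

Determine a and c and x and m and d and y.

Rows 3 and 4 both sum to 94, so that's the common total.
Row 2 has 25 + 13 + 0 + 26 + 13 + 10 = 87; the blank must be 94 − 87 = 7.
Row 5 has -4 + 16 − 3 + 1 + 25 + 21 = 56; the blank must be 94 − 56 = 38.
Column 6 has 7 + 28 + 15 + 21 + 30 − 15 = 86; the blank must be 94 − 86 = 8.
Row 1 has -4 + 22 + 13 + 18 + 8 + 32 = 89; the blank must be 94 − 89 = 5.
Column 3 has 5 + 0 − 3 + 31 − 3 + 0 = 30; the blank must be 94 − 30 = 64.
Row 7 has 11 + 34 + 64 + 33 − 14 − 15 = 113; the blank must be 94 − 113 = -19.

a = 38, c = -19, x = 64, m = 5, d = 8, y = 7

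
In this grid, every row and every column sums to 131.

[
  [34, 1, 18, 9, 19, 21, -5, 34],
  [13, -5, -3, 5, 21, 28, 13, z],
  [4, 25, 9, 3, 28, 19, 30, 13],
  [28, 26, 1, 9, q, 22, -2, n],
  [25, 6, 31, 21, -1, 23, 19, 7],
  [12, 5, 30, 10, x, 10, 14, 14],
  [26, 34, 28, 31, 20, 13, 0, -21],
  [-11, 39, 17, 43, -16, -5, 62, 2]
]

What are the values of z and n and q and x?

z = 59, n = 23, q = 24, x = 36

Row 2: 13 − 5 − 3 + 5 + 21 + 28 + 13 = 72, so its missing entry is 131 − 72 = 59.
Column 8: 34 + 59 + 13 + 7 + 14 − 21 + 2 = 108, so its missing entry is 131 − 108 = 23.
Row 6: 12 + 5 + 30 + 10 + 10 + 14 + 14 = 95, so its missing entry is 131 − 95 = 36.
Row 4: 28 + 26 + 1 + 9 + 22 − 2 + 23 = 107, so its missing entry is 131 − 107 = 24.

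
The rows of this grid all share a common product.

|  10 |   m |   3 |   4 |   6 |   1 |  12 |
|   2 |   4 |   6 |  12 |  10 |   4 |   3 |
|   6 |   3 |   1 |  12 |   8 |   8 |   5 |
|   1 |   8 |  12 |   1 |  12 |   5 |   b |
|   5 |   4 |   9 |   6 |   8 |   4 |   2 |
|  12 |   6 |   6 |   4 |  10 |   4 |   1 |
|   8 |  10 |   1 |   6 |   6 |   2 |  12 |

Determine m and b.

m = 8, b = 12

Rows 3 and 6 each multiply to 69120, so every row has product 69120.
Row 1: 10×3×4×6×1×12 = 8640, so the missing entry is 69120 ÷ 8640 = 8.
Row 4: 1×8×12×1×12×5 = 5760, so the missing entry is 69120 ÷ 5760 = 12.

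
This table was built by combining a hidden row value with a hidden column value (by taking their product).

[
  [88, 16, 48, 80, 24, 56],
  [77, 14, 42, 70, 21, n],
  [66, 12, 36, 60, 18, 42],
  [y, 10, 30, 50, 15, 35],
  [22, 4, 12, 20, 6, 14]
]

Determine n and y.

Each row is a constant multiple of every other row — this is a multiplication table with the headers hidden.
Row 2 is 14/16 = 7/8 times row 1, so its entry in column 6 is 56 × 7/8 = 49.
Row 4 is 10/16 = 5/8 times row 1, so its entry in column 1 is 88 × 5/8 = 55.

n = 49, y = 55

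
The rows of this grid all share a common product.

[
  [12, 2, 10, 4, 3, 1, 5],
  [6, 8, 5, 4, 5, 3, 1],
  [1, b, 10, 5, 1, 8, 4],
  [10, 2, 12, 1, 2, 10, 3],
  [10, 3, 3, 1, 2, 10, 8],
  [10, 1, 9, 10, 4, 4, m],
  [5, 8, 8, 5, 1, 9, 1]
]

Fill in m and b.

m = 1, b = 9

Rows 1 and 7 each multiply to 14400, so every row has product 14400.
Row 6: 10×1×9×10×4×4 = 14400, so the missing entry is 14400 ÷ 14400 = 1.
Row 3: 1×10×5×1×8×4 = 1600, so the missing entry is 14400 ÷ 1600 = 9.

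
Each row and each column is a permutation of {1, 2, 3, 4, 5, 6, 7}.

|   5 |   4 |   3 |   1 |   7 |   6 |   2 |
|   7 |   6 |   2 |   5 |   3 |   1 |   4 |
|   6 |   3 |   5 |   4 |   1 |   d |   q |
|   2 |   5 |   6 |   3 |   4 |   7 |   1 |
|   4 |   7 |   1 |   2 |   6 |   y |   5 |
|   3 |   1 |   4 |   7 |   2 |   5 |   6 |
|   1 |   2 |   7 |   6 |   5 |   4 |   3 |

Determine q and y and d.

For row 5, column 6: row 5 already has {1, 2, 4, 5, 6, 7}; that leaves 3.
At (row 3, col 6): column 6 already has {1, 3, 4, 5, 6, 7}, so the value is 2.
Cell (3,7): row 3 already has {1, 2, 3, 4, 5, 6} → 7.

q = 7, y = 3, d = 2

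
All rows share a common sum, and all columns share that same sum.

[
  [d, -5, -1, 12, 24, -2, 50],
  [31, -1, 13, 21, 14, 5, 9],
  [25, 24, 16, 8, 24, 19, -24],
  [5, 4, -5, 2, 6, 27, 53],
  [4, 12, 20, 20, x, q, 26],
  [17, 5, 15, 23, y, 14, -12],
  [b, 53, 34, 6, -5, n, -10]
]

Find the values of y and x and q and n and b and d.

Rows 2 and 3 both sum to 92, so that's the common total.
Row 1: -5 − 1 + 12 + 24 − 2 + 50 = 78, so its missing entry is 92 − 78 = 14.
Row 6: 17 + 5 + 15 + 23 + 14 − 12 = 62, so its missing entry is 92 − 62 = 30.
Column 5: 24 + 14 + 24 + 6 + 30 − 5 = 93, so its missing entry is 92 − 93 = -1.
Row 5: 4 + 12 + 20 + 20 − 1 + 26 = 81, so its missing entry is 92 − 81 = 11.
Column 6: -2 + 5 + 19 + 27 + 11 + 14 = 74, so its missing entry is 92 − 74 = 18.
Row 7: 53 + 34 + 6 − 5 + 18 − 10 = 96, so its missing entry is 92 − 96 = -4.

y = 30, x = -1, q = 11, n = 18, b = -4, d = 14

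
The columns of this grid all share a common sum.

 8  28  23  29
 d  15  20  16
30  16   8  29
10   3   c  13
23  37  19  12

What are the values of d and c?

Column 2 sums to 99 and so does column 4; that's the common total.
In column 1 the known cells total 71, leaving 99 − 71 = 28.
In column 3 the known cells total 70, leaving 99 − 70 = 29.

d = 28, c = 29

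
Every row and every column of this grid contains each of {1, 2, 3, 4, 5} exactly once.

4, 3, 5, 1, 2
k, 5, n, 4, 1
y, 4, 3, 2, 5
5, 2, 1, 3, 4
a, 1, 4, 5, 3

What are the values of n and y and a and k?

At (row 5, col 1): row 5 already has {1, 3, 4, 5}, so the value is 2.
At (row 2, col 3): column 3 already has {1, 3, 4, 5}, so the value is 2.
For row 2, column 1: row 2 already has {1, 2, 4, 5}; that leaves 3.
At (row 3, col 1): row 3 already has {2, 3, 4, 5}, so the value is 1.

n = 2, y = 1, a = 2, k = 3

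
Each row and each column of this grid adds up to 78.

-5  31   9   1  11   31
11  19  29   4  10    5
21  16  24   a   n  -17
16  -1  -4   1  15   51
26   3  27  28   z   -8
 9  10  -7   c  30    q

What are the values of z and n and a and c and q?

Row 5: 26 + 3 + 27 + 28 − 8 = 76, so its missing entry is 78 − 76 = 2.
Column 5: 11 + 10 + 15 + 2 + 30 = 68, so its missing entry is 78 − 68 = 10.
Column 6: 31 + 5 − 17 + 51 − 8 = 62, so its missing entry is 78 − 62 = 16.
Row 3: 21 + 16 + 24 + 10 − 17 = 54, so its missing entry is 78 − 54 = 24.
Row 6: 9 + 10 − 7 + 30 + 16 = 58, so its missing entry is 78 − 58 = 20.

z = 2, n = 10, a = 24, c = 20, q = 16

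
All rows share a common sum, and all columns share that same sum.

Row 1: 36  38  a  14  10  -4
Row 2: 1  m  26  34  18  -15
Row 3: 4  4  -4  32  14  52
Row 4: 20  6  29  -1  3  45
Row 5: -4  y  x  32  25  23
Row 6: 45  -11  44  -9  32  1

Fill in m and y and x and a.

Rows 3 and 4 both sum to 102, so that's the common total.
Row 2 has 1 + 26 + 34 + 18 − 15 = 64; the blank must be 102 − 64 = 38.
Column 2 has 38 + 38 + 4 + 6 − 11 = 75; the blank must be 102 − 75 = 27.
Row 5 has -4 + 27 + 32 + 25 + 23 = 103; the blank must be 102 − 103 = -1.
Row 1 has 36 + 38 + 14 + 10 − 4 = 94; the blank must be 102 − 94 = 8.

m = 38, y = 27, x = -1, a = 8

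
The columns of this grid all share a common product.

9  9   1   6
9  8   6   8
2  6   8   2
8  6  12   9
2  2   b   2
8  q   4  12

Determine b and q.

b = 9, q = 4

Columns 1 and 4 each multiply to 20736, so every column has product 20736.
Column 3: 1×6×8×12×4 = 2304, so the missing entry is 20736 ÷ 2304 = 9.
Column 2: 9×8×6×6×2 = 5184, so the missing entry is 20736 ÷ 5184 = 4.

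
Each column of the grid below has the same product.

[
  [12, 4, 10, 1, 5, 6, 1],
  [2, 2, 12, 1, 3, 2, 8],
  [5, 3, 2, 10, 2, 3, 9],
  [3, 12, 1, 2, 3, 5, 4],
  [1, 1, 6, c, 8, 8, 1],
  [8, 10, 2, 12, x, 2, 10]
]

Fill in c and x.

c = 12, x = 4

Columns 2 and 7 each multiply to 2880, so every column has product 2880.
Column 4: 1×1×10×2×12 = 240, so the missing entry is 2880 ÷ 240 = 12.
Column 5: 5×3×2×3×8 = 720, so the missing entry is 2880 ÷ 720 = 4.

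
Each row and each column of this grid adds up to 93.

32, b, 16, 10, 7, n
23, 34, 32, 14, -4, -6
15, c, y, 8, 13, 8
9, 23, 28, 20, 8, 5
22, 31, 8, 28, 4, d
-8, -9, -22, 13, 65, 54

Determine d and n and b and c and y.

d = 0, n = 32, b = -4, c = 18, y = 31

Row 5: 22 + 31 + 8 + 28 + 4 = 93, so its missing entry is 93 − 93 = 0.
Column 6: -6 + 8 + 5 + 0 + 54 = 61, so its missing entry is 93 − 61 = 32.
Row 1: 32 + 16 + 10 + 7 + 32 = 97, so its missing entry is 93 − 97 = -4.
Column 2: -4 + 34 + 23 + 31 − 9 = 75, so its missing entry is 93 − 75 = 18.
Row 3: 15 + 18 + 8 + 13 + 8 = 62, so its missing entry is 93 − 62 = 31.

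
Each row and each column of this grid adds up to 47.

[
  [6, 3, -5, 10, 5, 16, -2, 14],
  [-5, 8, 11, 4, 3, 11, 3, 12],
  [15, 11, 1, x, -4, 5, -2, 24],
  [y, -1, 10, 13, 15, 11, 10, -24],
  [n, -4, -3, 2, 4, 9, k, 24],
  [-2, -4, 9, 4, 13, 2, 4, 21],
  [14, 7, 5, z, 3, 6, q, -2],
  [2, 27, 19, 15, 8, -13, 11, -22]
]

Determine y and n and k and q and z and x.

Row 4: -1 + 10 + 13 + 15 + 11 + 10 − 24 = 34, so its missing entry is 47 − 34 = 13.
Column 1: 6 − 5 + 15 + 13 − 2 + 14 + 2 = 43, so its missing entry is 47 − 43 = 4.
Row 5: 4 − 4 − 3 + 2 + 4 + 9 + 24 = 36, so its missing entry is 47 − 36 = 11.
Row 3: 15 + 11 + 1 − 4 + 5 − 2 + 24 = 50, so its missing entry is 47 − 50 = -3.
Column 7: -2 + 3 − 2 + 10 + 11 + 4 + 11 = 35, so its missing entry is 47 − 35 = 12.
Row 7: 14 + 7 + 5 + 3 + 6 + 12 − 2 = 45, so its missing entry is 47 − 45 = 2.

y = 13, n = 4, k = 11, q = 12, z = 2, x = -3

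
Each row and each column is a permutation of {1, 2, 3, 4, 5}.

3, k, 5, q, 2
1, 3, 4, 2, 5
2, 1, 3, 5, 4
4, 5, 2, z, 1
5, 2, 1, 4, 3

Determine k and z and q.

For row 1, column 2: column 2 already has {1, 2, 3, 5}; that leaves 4.
At (row 1, col 4): row 1 already has {2, 3, 4, 5}, so the value is 1.
Cell (4,4): row 4 already has {1, 2, 4, 5} → 3.

k = 4, z = 3, q = 1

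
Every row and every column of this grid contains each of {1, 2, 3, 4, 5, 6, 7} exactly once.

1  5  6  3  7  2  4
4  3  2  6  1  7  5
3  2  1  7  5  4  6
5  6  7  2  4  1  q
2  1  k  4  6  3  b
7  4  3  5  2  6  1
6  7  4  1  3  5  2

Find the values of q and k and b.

For row 5, column 3: column 3 already has {1, 2, 3, 4, 6, 7}; that leaves 5.
For row 5, column 7: row 5 already has {1, 2, 3, 4, 5, 6}; that leaves 7.
Cell (4,7): row 4 already has {1, 2, 4, 5, 6, 7} → 3.

q = 3, k = 5, b = 7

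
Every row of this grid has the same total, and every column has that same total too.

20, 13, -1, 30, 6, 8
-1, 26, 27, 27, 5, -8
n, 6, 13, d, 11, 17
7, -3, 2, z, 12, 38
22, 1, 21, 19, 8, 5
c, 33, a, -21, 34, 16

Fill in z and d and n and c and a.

z = 20, d = 1, n = 28, c = 0, a = 14

Rows 1 and 2 both sum to 76, so that's the common total.
Row 4: 7 − 3 + 2 + 12 + 38 = 56, so its missing entry is 76 − 56 = 20.
Column 4: 30 + 27 + 20 + 19 − 21 = 75, so its missing entry is 76 − 75 = 1.
Row 3: 6 + 13 + 1 + 11 + 17 = 48, so its missing entry is 76 − 48 = 28.
Column 1: 20 − 1 + 28 + 7 + 22 = 76, so its missing entry is 76 − 76 = 0.
Row 6: 0 + 33 − 21 + 34 + 16 = 62, so its missing entry is 76 − 62 = 14.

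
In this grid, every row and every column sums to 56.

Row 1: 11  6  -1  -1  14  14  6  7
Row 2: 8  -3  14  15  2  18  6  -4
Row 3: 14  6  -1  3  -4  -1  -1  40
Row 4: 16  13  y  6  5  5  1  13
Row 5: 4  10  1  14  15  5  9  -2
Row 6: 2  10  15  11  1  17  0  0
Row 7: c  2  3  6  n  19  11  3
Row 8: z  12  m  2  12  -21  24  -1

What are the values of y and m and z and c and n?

Column 5: 14 + 2 − 4 + 5 + 15 + 1 + 12 = 45, so its missing entry is 56 − 45 = 11.
Row 7: 2 + 3 + 6 + 11 + 19 + 11 + 3 = 55, so its missing entry is 56 − 55 = 1.
Column 1: 11 + 8 + 14 + 16 + 4 + 2 + 1 = 56, so its missing entry is 56 − 56 = 0.
Row 8: 0 + 12 + 2 + 12 − 21 + 24 − 1 = 28, so its missing entry is 56 − 28 = 28.
Row 4: 16 + 13 + 6 + 5 + 5 + 1 + 13 = 59, so its missing entry is 56 − 59 = -3.

y = -3, m = 28, z = 0, c = 1, n = 11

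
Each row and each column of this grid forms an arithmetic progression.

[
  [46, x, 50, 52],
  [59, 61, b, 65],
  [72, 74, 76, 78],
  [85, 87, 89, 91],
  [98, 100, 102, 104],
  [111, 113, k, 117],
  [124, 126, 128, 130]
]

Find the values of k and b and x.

k = 115, b = 63, x = 48

Along each row the entries change by 2 per step; down each column they change by 13.
Row 6: from 111 at column 1, stepping by 2 to column 3 gives 115.
Row 2: from 59 at column 1, stepping by 2 to column 3 gives 63.
Row 1: from 46 at column 1, stepping by 2 to column 2 gives 48.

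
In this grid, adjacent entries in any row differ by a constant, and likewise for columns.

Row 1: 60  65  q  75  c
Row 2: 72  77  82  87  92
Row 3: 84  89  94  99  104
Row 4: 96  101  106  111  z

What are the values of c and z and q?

c = 80, z = 116, q = 70

Along each row the entries change by 5 per step; down each column they change by 12.
Row 1: from 60 at column 1, stepping by 5 to column 5 gives 80.
Row 4: from 96 at column 1, stepping by 5 to column 5 gives 116.
Row 1: from 60 at column 1, stepping by 5 to column 3 gives 70.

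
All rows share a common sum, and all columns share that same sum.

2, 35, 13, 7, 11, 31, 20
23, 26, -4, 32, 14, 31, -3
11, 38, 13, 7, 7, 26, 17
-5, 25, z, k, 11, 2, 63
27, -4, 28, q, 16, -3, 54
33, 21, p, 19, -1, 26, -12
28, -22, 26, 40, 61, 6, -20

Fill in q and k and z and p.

q = 1, k = 13, z = 10, p = 33

Rows 1 and 2 both sum to 119, so that's the common total.
The known cells in row 6 total 86, leaving 119 − 86 = 33 for the blank.
The known cells in column 3 total 109, leaving 119 − 109 = 10 for the blank.
The known cells in row 4 total 106, leaving 119 − 106 = 13 for the blank.
The known cells in row 5 total 118, leaving 119 − 118 = 1 for the blank.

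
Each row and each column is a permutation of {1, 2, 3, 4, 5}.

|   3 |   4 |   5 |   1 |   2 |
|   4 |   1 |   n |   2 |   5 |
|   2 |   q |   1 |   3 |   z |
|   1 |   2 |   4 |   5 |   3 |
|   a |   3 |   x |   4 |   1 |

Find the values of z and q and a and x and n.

z = 4, q = 5, a = 5, x = 2, n = 3

Cell (3,5): column 5 already has {1, 2, 3, 5} → 4.
Cell (2,3): row 2 already has {1, 2, 4, 5} → 3.
At (row 5, col 1): column 1 already has {1, 2, 3, 4}, so the value is 5.
For row 3, column 2: row 3 already has {1, 2, 3, 4}; that leaves 5.
Cell (5,3): row 5 already has {1, 3, 4, 5} → 2.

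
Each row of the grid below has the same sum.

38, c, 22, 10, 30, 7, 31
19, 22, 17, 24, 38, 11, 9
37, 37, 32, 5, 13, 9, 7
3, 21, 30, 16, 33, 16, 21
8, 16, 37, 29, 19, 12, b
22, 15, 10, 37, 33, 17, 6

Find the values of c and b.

c = 2, b = 19

The complete rows each total 140.
Row 1 is missing 140 − 138 = 2 (since 38 + 22 + 10 + 30 + 7 + 31 = 138).
Row 5 is missing 140 − 121 = 19 (since 8 + 16 + 37 + 29 + 19 + 12 = 121).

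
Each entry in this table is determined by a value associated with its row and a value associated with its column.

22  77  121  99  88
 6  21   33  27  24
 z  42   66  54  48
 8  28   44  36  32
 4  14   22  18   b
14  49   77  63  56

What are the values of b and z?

b = 16, z = 12

Each row is a constant multiple of every other row — this is a multiplication table with the headers hidden.
Row 5 is 14/77 = 2/11 times row 1, so its entry in column 5 is 88 × 2/11 = 16.
Row 3 is 42/77 = 6/11 times row 1, so its entry in column 1 is 22 × 6/11 = 12.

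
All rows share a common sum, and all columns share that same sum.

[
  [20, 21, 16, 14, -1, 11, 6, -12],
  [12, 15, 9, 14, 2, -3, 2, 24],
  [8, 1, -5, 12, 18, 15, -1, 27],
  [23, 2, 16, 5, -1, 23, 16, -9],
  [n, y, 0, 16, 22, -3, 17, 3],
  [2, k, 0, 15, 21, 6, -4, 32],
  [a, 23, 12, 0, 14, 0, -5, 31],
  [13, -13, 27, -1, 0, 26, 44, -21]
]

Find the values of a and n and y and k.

Rows 1 and 2 both sum to 75, so that's the common total.
Row 6 has 2 + 0 + 15 + 21 + 6 − 4 + 32 = 72; the blank must be 75 − 72 = 3.
Column 2 has 21 + 15 + 1 + 2 + 3 + 23 − 13 = 52; the blank must be 75 − 52 = 23.
Row 5 has 23 + 0 + 16 + 22 − 3 + 17 + 3 = 78; the blank must be 75 − 78 = -3.
Row 7 has 23 + 12 + 0 + 14 + 0 − 5 + 31 = 75; the blank must be 75 − 75 = 0.

a = 0, n = -3, y = 23, k = 3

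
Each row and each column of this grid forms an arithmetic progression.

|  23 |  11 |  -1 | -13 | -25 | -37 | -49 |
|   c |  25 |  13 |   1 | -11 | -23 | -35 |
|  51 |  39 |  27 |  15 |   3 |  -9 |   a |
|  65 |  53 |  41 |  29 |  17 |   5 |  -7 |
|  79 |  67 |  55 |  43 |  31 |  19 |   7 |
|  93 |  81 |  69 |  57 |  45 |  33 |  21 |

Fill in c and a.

Along each row the entries change by -12 per step; down each column they change by 14.
Row 2: from 25 at column 2, stepping by -12 to column 1 gives 37.
Row 3: from 51 at column 1, stepping by -12 to column 7 gives -21.

c = 37, a = -21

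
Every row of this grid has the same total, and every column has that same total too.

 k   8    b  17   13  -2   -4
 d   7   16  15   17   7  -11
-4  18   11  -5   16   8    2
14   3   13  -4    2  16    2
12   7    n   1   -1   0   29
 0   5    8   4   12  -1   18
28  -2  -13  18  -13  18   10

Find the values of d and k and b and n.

d = -5, k = 1, b = 13, n = -2

Rows 3 and 4 both sum to 46, so that's the common total.
Row 2 has 7 + 16 + 15 + 17 + 7 − 11 = 51; the blank must be 46 − 51 = -5.
Row 5 has 12 + 7 + 1 − 1 + 0 + 29 = 48; the blank must be 46 − 48 = -2.
Column 3 has 16 + 11 + 13 − 2 + 8 − 13 = 33; the blank must be 46 − 33 = 13.
Row 1 has 8 + 13 + 17 + 13 − 2 − 4 = 45; the blank must be 46 − 45 = 1.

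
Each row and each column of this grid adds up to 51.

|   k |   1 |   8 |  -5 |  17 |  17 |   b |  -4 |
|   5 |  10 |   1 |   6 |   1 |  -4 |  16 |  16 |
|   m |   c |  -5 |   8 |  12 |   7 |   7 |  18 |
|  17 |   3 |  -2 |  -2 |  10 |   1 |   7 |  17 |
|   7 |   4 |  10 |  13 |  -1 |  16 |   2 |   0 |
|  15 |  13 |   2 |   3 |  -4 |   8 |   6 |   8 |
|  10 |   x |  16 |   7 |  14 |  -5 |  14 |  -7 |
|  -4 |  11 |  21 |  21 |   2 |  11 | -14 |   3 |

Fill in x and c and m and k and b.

x = 2, c = 7, m = -3, k = 4, b = 13

Row 7: 10 + 16 + 7 + 14 − 5 + 14 − 7 = 49, so its missing entry is 51 − 49 = 2.
Column 2: 1 + 10 + 3 + 4 + 13 + 2 + 11 = 44, so its missing entry is 51 − 44 = 7.
Row 3: 7 − 5 + 8 + 12 + 7 + 7 + 18 = 54, so its missing entry is 51 − 54 = -3.
Column 1: 5 − 3 + 17 + 7 + 15 + 10 − 4 = 47, so its missing entry is 51 − 47 = 4.
Row 1: 4 + 1 + 8 − 5 + 17 + 17 − 4 = 38, so its missing entry is 51 − 38 = 13.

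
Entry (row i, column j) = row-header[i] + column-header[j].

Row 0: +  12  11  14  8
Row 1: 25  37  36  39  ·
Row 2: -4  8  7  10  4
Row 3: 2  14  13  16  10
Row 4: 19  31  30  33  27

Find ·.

25 + 8 = 33.

33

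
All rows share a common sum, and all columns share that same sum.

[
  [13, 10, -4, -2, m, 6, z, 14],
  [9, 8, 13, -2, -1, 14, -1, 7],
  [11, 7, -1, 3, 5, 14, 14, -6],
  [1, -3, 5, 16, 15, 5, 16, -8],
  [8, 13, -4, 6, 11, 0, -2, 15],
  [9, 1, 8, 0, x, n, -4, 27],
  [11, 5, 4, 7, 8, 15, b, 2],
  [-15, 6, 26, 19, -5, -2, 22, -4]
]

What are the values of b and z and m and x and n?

b = -5, z = 7, m = 3, x = 11, n = -5

Rows 2 and 3 both sum to 47, so that's the common total.
Column 6 has 6 + 14 + 14 + 5 + 0 + 15 − 2 = 52; the blank must be 47 − 52 = -5.
Row 6 has 9 + 1 + 8 + 0 − 5 − 4 + 27 = 36; the blank must be 47 − 36 = 11.
Column 5 has -1 + 5 + 15 + 11 + 11 + 8 − 5 = 44; the blank must be 47 − 44 = 3.
Row 1 has 13 + 10 − 4 − 2 + 3 + 6 + 14 = 40; the blank must be 47 − 40 = 7.
Row 7 has 11 + 5 + 4 + 7 + 8 + 15 + 2 = 52; the blank must be 47 − 52 = -5.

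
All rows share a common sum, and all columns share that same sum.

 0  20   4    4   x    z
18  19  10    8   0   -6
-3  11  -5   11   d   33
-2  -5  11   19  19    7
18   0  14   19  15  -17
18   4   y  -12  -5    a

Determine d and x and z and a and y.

d = 2, x = 18, z = 3, a = 29, y = 15

Rows 2 and 4 both sum to 49, so that's the common total.
Row 3: -3 + 11 − 5 + 11 + 33 = 47, so its missing entry is 49 − 47 = 2.
Column 5: 0 + 2 + 19 + 15 − 5 = 31, so its missing entry is 49 − 31 = 18.
Row 1: 0 + 20 + 4 + 4 + 18 = 46, so its missing entry is 49 − 46 = 3.
Column 6: 3 − 6 + 33 + 7 − 17 = 20, so its missing entry is 49 − 20 = 29.
Row 6: 18 + 4 − 12 − 5 + 29 = 34, so its missing entry is 49 − 34 = 15.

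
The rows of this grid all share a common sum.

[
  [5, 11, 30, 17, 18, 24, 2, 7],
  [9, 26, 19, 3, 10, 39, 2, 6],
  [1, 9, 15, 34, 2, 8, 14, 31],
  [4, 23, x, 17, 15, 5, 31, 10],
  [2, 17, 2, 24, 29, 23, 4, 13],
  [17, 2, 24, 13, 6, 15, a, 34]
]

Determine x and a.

Row 2 sums to 114 and so does row 5; that's the common total.
In row 4 the known cells total 105, leaving 114 − 105 = 9.
In row 6 the known cells total 111, leaving 114 − 111 = 3.

x = 9, a = 3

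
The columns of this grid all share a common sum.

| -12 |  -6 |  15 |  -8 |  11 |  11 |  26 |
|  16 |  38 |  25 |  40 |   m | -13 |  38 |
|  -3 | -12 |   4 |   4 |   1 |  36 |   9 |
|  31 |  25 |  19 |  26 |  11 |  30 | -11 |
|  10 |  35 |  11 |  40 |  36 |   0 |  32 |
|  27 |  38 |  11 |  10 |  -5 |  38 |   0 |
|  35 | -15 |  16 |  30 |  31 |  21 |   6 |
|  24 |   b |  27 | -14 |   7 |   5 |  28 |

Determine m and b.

Column 1 sums to 128 and so does column 7; that's the common total.
In column 5 the known cells total 92, leaving 128 − 92 = 36.
In column 2 the known cells total 103, leaving 128 − 103 = 25.

m = 36, b = 25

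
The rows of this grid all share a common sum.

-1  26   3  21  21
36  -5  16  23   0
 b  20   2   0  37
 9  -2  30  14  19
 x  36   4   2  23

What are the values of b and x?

b = 11, x = 5

Rows 2 and 4 both add up to 70, so every row sums to 70.
Row 3: 20 + 2 + 0 + 37 = 59, so the missing entry is 70 − 59 = 11.
Row 5: 36 + 4 + 2 + 23 = 65, so the missing entry is 70 − 65 = 5.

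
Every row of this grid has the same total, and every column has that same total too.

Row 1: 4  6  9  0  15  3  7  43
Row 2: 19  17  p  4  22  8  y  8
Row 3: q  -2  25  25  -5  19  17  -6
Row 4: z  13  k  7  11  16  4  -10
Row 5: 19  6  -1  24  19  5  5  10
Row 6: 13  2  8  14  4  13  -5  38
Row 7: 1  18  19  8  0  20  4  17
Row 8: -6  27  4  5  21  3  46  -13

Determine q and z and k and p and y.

Rows 1 and 5 both sum to 87, so that's the common total.
The known cells in row 3 total 73, leaving 87 − 73 = 14 for the blank.
The known cells in column 1 total 64, leaving 87 − 64 = 23 for the blank.
The known cells in column 7 total 78, leaving 87 − 78 = 9 for the blank.
The known cells in row 2 total 87, leaving 87 − 87 = 0 for the blank.
The known cells in row 4 total 64, leaving 87 − 64 = 23 for the blank.

q = 14, z = 23, k = 23, p = 0, y = 9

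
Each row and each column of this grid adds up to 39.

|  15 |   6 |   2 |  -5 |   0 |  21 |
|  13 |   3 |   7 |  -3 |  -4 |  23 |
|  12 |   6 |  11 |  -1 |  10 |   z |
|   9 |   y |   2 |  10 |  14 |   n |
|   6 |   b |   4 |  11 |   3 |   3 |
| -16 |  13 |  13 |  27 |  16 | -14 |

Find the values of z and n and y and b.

Row 3 has 12 + 6 + 11 − 1 + 10 = 38; the blank must be 39 − 38 = 1.
Row 5 has 6 + 4 + 11 + 3 + 3 = 27; the blank must be 39 − 27 = 12.
Column 2 has 6 + 3 + 6 + 12 + 13 = 40; the blank must be 39 − 40 = -1.
Row 4 has 9 − 1 + 2 + 10 + 14 = 34; the blank must be 39 − 34 = 5.

z = 1, n = 5, y = -1, b = 12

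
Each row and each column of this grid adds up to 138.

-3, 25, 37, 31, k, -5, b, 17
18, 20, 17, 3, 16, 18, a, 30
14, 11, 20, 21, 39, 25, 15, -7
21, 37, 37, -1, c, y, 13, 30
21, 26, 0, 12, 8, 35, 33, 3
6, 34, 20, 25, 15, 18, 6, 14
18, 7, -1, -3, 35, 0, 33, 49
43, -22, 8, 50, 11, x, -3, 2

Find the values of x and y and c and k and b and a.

x = 49, y = -2, c = 3, k = 11, b = 25, a = 16

Row 2: 18 + 20 + 17 + 3 + 16 + 18 + 30 = 122, so its missing entry is 138 − 122 = 16.
Column 7: 16 + 15 + 13 + 33 + 6 + 33 − 3 = 113, so its missing entry is 138 − 113 = 25.
Row 1: -3 + 25 + 37 + 31 − 5 + 25 + 17 = 127, so its missing entry is 138 − 127 = 11.
Column 5: 11 + 16 + 39 + 8 + 15 + 35 + 11 = 135, so its missing entry is 138 − 135 = 3.
Row 8: 43 − 22 + 8 + 50 + 11 − 3 + 2 = 89, so its missing entry is 138 − 89 = 49.
Row 4: 21 + 37 + 37 − 1 + 3 + 13 + 30 = 140, so its missing entry is 138 − 140 = -2.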